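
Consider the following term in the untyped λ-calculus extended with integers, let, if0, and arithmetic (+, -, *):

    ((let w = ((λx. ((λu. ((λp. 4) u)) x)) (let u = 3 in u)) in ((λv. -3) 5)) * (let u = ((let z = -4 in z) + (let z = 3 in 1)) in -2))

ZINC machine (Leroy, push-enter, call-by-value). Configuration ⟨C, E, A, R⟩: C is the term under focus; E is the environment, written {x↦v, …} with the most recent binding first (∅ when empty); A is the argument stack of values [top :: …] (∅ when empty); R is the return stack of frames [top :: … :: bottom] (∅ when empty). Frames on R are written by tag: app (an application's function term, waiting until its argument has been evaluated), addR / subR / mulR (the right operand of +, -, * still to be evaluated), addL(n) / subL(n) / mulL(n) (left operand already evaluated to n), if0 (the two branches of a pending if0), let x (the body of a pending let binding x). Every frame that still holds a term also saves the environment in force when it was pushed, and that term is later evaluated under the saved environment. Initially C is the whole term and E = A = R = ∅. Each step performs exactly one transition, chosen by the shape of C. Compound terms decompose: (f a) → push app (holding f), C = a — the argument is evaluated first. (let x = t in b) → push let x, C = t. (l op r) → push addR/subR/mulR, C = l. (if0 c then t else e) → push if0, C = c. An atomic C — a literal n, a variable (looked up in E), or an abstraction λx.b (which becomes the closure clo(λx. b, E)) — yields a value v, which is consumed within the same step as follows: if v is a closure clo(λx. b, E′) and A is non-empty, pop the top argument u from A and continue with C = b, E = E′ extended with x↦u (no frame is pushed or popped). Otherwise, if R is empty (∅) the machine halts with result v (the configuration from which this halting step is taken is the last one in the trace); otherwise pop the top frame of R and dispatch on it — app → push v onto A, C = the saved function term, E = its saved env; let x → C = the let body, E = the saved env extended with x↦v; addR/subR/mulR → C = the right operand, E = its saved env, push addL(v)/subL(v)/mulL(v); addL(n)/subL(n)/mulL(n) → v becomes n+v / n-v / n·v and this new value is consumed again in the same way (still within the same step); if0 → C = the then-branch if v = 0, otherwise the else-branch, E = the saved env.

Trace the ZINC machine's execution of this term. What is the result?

Answer: 6

Machine steps:
step 0: [C=((let w = ((λx. ((λu. ((λp. 4) u)) x)) (let u = 3 in u)) in ((λv. -3) 5)) * (let u = ((let z = -4 in z) + (let z = 3 in 1)) in -2)) | E=∅ | A=∅ | R=∅]
step 1: [C=(let w = ((λx. ((λu. ((λp. 4) u)) x)) (let u = 3 in u)) in ((λv. -3) 5)) | E=∅ | A=∅ | R=[mulR]]
step 2: [C=((λx. ((λu. ((λp. 4) u)) x)) (let u = 3 in u)) | E=∅ | A=∅ | R=[let w :: mulR]]
step 3: [C=(let u = 3 in u) | E=∅ | A=∅ | R=[app :: let w :: mulR]]
step 4: [C=3 | E=∅ | A=∅ | R=[let u :: app :: let w :: mulR]]
step 5: [C=u | E={u↦3} | A=∅ | R=[app :: let w :: mulR]]
step 6: [C=(λx. ((λu. ((λp. 4) u)) x)) | E=∅ | A=[3] | R=[let w :: mulR]]
step 7: [C=((λu. ((λp. 4) u)) x) | E={x↦3} | A=∅ | R=[let w :: mulR]]
step 8: [C=x | E={x↦3} | A=∅ | R=[app :: let w :: mulR]]
step 9: [C=(λu. ((λp. 4) u)) | E={x↦3} | A=[3] | R=[let w :: mulR]]
step 10: [C=((λp. 4) u) | E={u↦3, x↦3} | A=∅ | R=[let w :: mulR]]
step 11: [C=u | E={u↦3, x↦3} | A=∅ | R=[app :: let w :: mulR]]
step 12: [C=(λp. 4) | E={u↦3, x↦3} | A=[3] | R=[let w :: mulR]]
step 13: [C=4 | E={p↦3, u↦3, x↦3} | A=∅ | R=[let w :: mulR]]
step 14: [C=((λv. -3) 5) | E={w↦4} | A=∅ | R=[mulR]]
step 15: [C=5 | E={w↦4} | A=∅ | R=[app :: mulR]]
step 16: [C=(λv. -3) | E={w↦4} | A=[5] | R=[mulR]]
step 17: [C=-3 | E={v↦5, w↦4} | A=∅ | R=[mulR]]
step 18: [C=(let u = ((let z = -4 in z) + (let z = 3 in 1)) in -2) | E=∅ | A=∅ | R=[mulL(-3)]]
step 19: [C=((let z = -4 in z) + (let z = 3 in 1)) | E=∅ | A=∅ | R=[let u :: mulL(-3)]]
step 20: [C=(let z = -4 in z) | E=∅ | A=∅ | R=[addR :: let u :: mulL(-3)]]
step 21: [C=-4 | E=∅ | A=∅ | R=[let z :: addR :: let u :: mulL(-3)]]
step 22: [C=z | E={z↦-4} | A=∅ | R=[addR :: let u :: mulL(-3)]]
step 23: [C=(let z = 3 in 1) | E=∅ | A=∅ | R=[addL(-4) :: let u :: mulL(-3)]]
step 24: [C=3 | E=∅ | A=∅ | R=[let z :: addL(-4) :: let u :: mulL(-3)]]
step 25: [C=1 | E={z↦3} | A=∅ | R=[addL(-4) :: let u :: mulL(-3)]]
step 26: [C=-2 | E={u↦-3} | A=∅ | R=[mulL(-3)]]
→ final value 6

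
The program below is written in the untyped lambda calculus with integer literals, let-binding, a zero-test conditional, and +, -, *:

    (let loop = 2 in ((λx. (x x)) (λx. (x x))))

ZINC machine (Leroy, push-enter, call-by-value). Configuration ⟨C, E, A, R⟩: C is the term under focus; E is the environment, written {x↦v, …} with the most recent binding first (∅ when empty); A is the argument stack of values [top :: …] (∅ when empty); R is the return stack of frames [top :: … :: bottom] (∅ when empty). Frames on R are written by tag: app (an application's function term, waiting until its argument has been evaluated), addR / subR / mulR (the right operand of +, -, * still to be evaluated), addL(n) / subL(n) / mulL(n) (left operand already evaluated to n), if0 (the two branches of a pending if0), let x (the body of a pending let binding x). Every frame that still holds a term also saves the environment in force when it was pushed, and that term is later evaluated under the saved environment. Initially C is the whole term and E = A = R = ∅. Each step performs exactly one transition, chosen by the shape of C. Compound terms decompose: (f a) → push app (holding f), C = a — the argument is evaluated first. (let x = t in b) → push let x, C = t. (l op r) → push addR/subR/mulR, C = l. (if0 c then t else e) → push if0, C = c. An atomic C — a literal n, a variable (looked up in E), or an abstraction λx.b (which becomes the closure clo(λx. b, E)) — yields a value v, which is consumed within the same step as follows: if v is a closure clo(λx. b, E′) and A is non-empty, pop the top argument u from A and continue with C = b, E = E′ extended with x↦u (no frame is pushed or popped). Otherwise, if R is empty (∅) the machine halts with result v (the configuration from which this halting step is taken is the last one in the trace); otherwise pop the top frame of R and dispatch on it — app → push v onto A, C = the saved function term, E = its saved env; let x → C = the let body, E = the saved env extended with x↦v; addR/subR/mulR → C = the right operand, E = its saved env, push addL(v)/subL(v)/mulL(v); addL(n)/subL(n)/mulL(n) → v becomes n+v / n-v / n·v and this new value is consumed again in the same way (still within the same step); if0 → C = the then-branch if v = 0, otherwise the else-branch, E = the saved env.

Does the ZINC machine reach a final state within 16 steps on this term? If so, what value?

Answer: DIVERGES (no final state within 16 steps)

Execution trace:
[0] [C=(let loop = 2 in ((λx. (x x)) (λx. (x x)))) | E=∅ | A=∅ | R=∅]
[1] [C=2 | E=∅ | A=∅ | R=[let loop]]
[2] [C=((λx. (x x)) (λx. (x x))) | E={loop↦2} | A=∅ | R=∅]
[3] [C=(λx. (x x)) | E={loop↦2} | A=∅ | R=[app]]
[4] [C=(λx. (x x)) | E={loop↦2} | A=[clo(λx. (x x), {loop↦2})] | R=∅]
[5] [C=(x x) | E={x↦clo(λx. (x x), {loop↦2}), loop↦2} | A=∅ | R=∅]
[6] [C=x | E={x↦clo(λx. (x x), {loop↦2}), loop↦2} | A=∅ | R=[app]]
[7] [C=x | E={x↦clo(λx. (x x), {loop↦2}), loop↦2} | A=[clo(λx. (x x), {loop↦2})] | R=∅]
… configuration repeats with period 3 (steps 5–7 recur indefinitely) …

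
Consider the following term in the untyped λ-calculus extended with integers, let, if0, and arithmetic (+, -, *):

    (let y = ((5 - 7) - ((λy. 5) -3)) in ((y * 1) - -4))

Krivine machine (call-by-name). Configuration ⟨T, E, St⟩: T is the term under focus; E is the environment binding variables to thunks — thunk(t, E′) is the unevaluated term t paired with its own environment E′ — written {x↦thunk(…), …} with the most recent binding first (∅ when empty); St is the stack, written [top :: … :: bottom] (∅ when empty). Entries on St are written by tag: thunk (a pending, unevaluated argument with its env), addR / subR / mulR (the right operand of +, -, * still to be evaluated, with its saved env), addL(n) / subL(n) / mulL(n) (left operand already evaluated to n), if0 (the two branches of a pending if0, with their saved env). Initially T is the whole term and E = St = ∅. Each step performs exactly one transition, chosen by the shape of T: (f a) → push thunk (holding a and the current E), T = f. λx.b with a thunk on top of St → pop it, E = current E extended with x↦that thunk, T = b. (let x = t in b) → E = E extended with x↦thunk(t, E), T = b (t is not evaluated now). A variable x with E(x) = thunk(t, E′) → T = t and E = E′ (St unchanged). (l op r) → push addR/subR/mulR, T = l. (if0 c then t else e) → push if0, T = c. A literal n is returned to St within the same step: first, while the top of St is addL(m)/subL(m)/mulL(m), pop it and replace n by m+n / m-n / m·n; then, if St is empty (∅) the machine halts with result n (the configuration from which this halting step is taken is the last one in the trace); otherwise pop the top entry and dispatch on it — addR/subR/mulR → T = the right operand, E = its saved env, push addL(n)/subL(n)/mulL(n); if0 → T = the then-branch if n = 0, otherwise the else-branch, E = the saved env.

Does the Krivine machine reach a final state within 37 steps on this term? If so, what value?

Answer: -3

Machine steps:
t=0: ⟨T=(let y = ((5 - 7) - ((λy. 5) -3)) in ((y * 1) - -4)); E=∅; St=∅⟩
t=1: ⟨T=((y * 1) - -4); E={y↦thunk(((5 - 7) - ((λy. 5) -3)), ∅)}; St=∅⟩
t=2: ⟨T=(y * 1); E={y↦thunk(((5 - 7) - ((λy. 5) -3)), ∅)}; St=[subR]⟩
t=3: ⟨T=y; E={y↦thunk(((5 - 7) - ((λy. 5) -3)), ∅)}; St=[mulR :: subR]⟩
t=4: ⟨T=((5 - 7) - ((λy. 5) -3)); E=∅; St=[mulR :: subR]⟩
t=5: ⟨T=(5 - 7); E=∅; St=[subR :: mulR :: subR]⟩
t=6: ⟨T=5; E=∅; St=[subR :: subR :: mulR :: subR]⟩
t=7: ⟨T=7; E=∅; St=[subL(5) :: subR :: mulR :: subR]⟩
t=8: ⟨T=((λy. 5) -3); E=∅; St=[subL(-2) :: mulR :: subR]⟩
t=9: ⟨T=(λy. 5); E=∅; St=[thunk :: subL(-2) :: mulR :: subR]⟩
t=10: ⟨T=5; E={y↦thunk(-3, ∅)}; St=[subL(-2) :: mulR :: subR]⟩
t=11: ⟨T=1; E={y↦thunk(((5 - 7) - ((λy. 5) -3)), ∅)}; St=[mulL(-7) :: subR]⟩
t=12: ⟨T=-4; E={y↦thunk(((5 - 7) - ((λy. 5) -3)), ∅)}; St=[subL(-7)]⟩
→ final value -3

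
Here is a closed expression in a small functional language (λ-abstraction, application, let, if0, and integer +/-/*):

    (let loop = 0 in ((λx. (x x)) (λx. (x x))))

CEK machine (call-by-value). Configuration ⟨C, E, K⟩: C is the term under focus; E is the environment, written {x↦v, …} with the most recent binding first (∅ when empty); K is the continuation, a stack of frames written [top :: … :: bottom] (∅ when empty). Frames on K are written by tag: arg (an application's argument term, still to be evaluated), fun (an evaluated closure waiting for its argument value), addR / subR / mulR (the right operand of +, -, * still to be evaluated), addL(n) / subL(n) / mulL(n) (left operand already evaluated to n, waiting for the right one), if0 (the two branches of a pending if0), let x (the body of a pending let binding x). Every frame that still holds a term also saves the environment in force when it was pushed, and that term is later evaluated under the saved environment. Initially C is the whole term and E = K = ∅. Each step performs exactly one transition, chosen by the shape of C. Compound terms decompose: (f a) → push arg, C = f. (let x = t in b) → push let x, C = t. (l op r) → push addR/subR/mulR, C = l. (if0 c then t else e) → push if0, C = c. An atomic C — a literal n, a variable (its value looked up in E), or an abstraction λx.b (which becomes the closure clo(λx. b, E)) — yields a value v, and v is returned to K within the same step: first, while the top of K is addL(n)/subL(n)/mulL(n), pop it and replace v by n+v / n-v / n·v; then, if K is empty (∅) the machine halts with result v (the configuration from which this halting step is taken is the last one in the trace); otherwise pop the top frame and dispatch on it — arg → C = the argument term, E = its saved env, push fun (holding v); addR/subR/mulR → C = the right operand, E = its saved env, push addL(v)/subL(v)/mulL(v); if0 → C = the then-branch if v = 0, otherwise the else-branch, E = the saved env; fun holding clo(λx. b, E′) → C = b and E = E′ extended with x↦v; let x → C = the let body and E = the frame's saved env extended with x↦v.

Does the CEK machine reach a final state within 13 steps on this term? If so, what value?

0. ⟨C=(let loop = 0 in ((λx. (x x)) (λx. (x x)))); E=∅; K=∅⟩
1. ⟨C=0; E=∅; K=[let loop]⟩
2. ⟨C=((λx. (x x)) (λx. (x x))); E={loop↦0}; K=∅⟩
3. ⟨C=(λx. (x x)); E={loop↦0}; K=[arg]⟩
4. ⟨C=(λx. (x x)); E={loop↦0}; K=[fun]⟩
5. ⟨C=(x x); E={x↦clo(λx. (x x), {loop↦0}), loop↦0}; K=∅⟩
6. ⟨C=x; E={x↦clo(λx. (x x), {loop↦0}), loop↦0}; K=[arg]⟩
7. ⟨C=x; E={x↦clo(λx. (x x), {loop↦0}), loop↦0}; K=[fun]⟩
… configuration repeats with period 3 (steps 5–7 recur indefinitely) …

Answer: DIVERGES (no final state within 13 steps)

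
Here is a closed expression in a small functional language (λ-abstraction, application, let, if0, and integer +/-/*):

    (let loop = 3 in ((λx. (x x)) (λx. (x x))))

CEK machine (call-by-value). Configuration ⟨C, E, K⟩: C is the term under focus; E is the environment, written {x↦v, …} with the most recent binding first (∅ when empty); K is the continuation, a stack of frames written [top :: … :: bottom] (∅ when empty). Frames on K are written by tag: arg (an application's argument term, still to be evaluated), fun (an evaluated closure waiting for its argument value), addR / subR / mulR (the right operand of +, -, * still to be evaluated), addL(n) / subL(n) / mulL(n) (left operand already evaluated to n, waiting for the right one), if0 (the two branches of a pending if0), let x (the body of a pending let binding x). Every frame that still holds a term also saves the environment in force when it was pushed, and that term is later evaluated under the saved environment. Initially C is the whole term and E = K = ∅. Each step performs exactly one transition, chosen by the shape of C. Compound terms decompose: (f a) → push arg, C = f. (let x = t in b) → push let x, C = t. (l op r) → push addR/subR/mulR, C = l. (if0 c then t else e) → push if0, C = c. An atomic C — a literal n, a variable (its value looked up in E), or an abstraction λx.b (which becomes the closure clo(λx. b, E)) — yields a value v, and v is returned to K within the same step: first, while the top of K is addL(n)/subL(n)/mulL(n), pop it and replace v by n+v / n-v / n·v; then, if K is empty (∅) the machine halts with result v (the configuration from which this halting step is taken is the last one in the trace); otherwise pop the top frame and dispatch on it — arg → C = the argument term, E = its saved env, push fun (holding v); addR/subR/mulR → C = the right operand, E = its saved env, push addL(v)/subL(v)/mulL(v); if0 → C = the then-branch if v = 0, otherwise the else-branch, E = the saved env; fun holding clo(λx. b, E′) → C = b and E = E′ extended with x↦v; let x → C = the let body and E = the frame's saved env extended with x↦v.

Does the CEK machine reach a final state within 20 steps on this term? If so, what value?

[0] <C=(let loop = 3 in ((λx. (x x)) (λx. (x x)))), E=∅, K=∅>
[1] <C=3, E=∅, K=[let loop]>
[2] <C=((λx. (x x)) (λx. (x x))), E={loop↦3}, K=∅>
[3] <C=(λx. (x x)), E={loop↦3}, K=[arg]>
[4] <C=(λx. (x x)), E={loop↦3}, K=[fun]>
[5] <C=(x x), E={x↦clo(λx. (x x), {loop↦3}), loop↦3}, K=∅>
[6] <C=x, E={x↦clo(λx. (x x), {loop↦3}), loop↦3}, K=[arg]>
[7] <C=x, E={x↦clo(λx. (x x), {loop↦3}), loop↦3}, K=[fun]>
… configuration repeats with period 3 (steps 5–7 recur indefinitely) …

Answer: DIVERGES (no final state within 20 steps)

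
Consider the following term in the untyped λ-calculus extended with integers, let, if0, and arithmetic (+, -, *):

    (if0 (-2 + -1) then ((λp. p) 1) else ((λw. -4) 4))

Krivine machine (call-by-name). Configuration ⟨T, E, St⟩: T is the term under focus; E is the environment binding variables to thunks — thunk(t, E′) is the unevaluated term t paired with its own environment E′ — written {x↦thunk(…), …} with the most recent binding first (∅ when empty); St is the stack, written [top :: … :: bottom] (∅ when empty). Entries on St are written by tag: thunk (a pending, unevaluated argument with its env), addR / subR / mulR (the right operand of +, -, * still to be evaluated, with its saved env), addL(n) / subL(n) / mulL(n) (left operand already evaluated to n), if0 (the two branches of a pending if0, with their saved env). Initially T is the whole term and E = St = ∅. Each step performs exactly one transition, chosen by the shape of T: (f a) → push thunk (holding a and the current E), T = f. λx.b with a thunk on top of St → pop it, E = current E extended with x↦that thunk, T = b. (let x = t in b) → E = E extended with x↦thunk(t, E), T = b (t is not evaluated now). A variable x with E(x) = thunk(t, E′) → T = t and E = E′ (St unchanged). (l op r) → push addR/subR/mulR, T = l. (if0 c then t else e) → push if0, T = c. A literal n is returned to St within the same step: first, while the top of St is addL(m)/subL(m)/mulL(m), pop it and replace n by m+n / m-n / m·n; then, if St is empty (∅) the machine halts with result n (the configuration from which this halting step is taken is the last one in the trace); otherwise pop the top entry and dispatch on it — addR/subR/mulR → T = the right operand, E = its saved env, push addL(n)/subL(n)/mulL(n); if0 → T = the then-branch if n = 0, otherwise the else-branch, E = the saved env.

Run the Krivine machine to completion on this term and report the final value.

t=0: <T=(if0 (-2 + -1) then ((λp. p) 1) else ((λw. -4) 4)), E=∅, St=∅>
t=1: <T=(-2 + -1), E=∅, St=[if0]>
t=2: <T=-2, E=∅, St=[addR :: if0]>
t=3: <T=-1, E=∅, St=[addL(-2) :: if0]>
t=4: <T=((λw. -4) 4), E=∅, St=∅>
t=5: <T=(λw. -4), E=∅, St=[thunk]>
t=6: <T=-4, E={w↦thunk(4, ∅)}, St=∅>
→ final value -4

Answer: -4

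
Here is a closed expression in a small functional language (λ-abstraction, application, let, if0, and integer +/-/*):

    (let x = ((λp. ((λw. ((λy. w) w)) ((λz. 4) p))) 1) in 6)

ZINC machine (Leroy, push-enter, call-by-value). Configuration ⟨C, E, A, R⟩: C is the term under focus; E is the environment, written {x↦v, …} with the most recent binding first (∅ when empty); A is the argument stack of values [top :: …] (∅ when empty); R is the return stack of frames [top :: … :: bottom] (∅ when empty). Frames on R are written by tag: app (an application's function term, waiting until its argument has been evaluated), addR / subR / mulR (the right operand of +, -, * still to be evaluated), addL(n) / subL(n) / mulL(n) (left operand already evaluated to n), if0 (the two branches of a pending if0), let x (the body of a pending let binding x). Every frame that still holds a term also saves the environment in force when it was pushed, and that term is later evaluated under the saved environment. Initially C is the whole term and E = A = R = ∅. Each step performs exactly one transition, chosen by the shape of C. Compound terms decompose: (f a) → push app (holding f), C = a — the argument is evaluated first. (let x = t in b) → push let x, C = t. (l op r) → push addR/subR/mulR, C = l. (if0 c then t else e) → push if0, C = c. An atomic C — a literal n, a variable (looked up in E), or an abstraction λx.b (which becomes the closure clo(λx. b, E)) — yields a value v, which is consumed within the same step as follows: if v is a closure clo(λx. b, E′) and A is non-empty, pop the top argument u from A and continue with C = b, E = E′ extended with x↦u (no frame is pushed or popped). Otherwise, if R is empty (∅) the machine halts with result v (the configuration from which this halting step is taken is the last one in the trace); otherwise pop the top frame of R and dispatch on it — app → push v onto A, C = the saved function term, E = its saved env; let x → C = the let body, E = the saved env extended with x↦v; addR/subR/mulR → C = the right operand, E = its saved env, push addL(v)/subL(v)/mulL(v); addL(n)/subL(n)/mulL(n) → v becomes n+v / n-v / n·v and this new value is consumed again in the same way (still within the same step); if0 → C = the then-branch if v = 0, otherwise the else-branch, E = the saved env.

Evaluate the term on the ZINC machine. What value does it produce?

[0] [C=(let x = ((λp. ((λw. ((λy. w) w)) ((λz. 4) p))) 1) in 6) | E=∅ | A=∅ | R=∅]
[1] [C=((λp. ((λw. ((λy. w) w)) ((λz. 4) p))) 1) | E=∅ | A=∅ | R=[let x]]
[2] [C=1 | E=∅ | A=∅ | R=[app :: let x]]
[3] [C=(λp. ((λw. ((λy. w) w)) ((λz. 4) p))) | E=∅ | A=[1] | R=[let x]]
[4] [C=((λw. ((λy. w) w)) ((λz. 4) p)) | E={p↦1} | A=∅ | R=[let x]]
[5] [C=((λz. 4) p) | E={p↦1} | A=∅ | R=[app :: let x]]
[6] [C=p | E={p↦1} | A=∅ | R=[app :: app :: let x]]
[7] [C=(λz. 4) | E={p↦1} | A=[1] | R=[app :: let x]]
[8] [C=4 | E={z↦1, p↦1} | A=∅ | R=[app :: let x]]
[9] [C=(λw. ((λy. w) w)) | E={p↦1} | A=[4] | R=[let x]]
[10] [C=((λy. w) w) | E={w↦4, p↦1} | A=∅ | R=[let x]]
[11] [C=w | E={w↦4, p↦1} | A=∅ | R=[app :: let x]]
[12] [C=(λy. w) | E={w↦4, p↦1} | A=[4] | R=[let x]]
[13] [C=w | E={y↦4, w↦4, p↦1} | A=∅ | R=[let x]]
[14] [C=6 | E={x↦4} | A=∅ | R=∅]
→ final value 6

Answer: 6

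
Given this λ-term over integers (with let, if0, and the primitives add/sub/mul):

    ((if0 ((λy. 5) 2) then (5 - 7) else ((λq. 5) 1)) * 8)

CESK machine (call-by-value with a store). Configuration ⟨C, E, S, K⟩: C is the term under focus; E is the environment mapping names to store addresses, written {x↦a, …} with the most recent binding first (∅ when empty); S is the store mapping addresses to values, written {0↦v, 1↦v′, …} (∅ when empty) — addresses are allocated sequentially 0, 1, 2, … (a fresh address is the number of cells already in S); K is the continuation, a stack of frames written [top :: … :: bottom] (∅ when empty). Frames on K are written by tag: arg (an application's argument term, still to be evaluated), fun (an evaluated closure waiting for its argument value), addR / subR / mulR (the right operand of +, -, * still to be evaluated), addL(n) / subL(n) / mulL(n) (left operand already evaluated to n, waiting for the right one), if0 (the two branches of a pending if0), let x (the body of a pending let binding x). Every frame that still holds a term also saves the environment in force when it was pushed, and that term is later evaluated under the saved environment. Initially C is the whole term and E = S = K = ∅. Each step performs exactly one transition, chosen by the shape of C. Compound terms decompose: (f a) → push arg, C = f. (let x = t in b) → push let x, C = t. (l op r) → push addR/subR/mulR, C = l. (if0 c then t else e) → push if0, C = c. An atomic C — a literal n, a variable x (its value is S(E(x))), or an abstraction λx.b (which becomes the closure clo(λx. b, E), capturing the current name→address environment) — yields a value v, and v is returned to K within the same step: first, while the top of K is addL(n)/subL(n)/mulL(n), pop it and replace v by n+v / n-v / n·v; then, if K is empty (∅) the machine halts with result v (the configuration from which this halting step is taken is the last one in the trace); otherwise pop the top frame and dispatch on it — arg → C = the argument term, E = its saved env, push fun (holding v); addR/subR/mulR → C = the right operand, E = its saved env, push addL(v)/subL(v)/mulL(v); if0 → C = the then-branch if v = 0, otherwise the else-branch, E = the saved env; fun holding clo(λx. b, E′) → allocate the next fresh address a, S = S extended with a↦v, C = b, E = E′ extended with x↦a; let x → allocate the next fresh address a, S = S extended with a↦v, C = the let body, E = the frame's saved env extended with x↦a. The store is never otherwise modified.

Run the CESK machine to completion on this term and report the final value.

Answer: 40

Execution trace:
[0] ⟨C=((if0 ((λy. 5) 2) then (5 - 7) else ((λq. 5) 1)) * 8); E=∅; S=∅; K=∅⟩
[1] ⟨C=(if0 ((λy. 5) 2) then (5 - 7) else ((λq. 5) 1)); E=∅; S=∅; K=[mulR]⟩
[2] ⟨C=((λy. 5) 2); E=∅; S=∅; K=[if0 :: mulR]⟩
[3] ⟨C=(λy. 5); E=∅; S=∅; K=[arg :: if0 :: mulR]⟩
[4] ⟨C=2; E=∅; S=∅; K=[fun :: if0 :: mulR]⟩
[5] ⟨C=5; E={y↦0}; S={0↦2}; K=[if0 :: mulR]⟩
[6] ⟨C=((λq. 5) 1); E=∅; S={0↦2}; K=[mulR]⟩
[7] ⟨C=(λq. 5); E=∅; S={0↦2}; K=[arg :: mulR]⟩
[8] ⟨C=1; E=∅; S={0↦2}; K=[fun :: mulR]⟩
[9] ⟨C=5; E={q↦1}; S={0↦2, 1↦1}; K=[mulR]⟩
[10] ⟨C=8; E=∅; S={0↦2, 1↦1}; K=[mulL(5)]⟩
→ final value 40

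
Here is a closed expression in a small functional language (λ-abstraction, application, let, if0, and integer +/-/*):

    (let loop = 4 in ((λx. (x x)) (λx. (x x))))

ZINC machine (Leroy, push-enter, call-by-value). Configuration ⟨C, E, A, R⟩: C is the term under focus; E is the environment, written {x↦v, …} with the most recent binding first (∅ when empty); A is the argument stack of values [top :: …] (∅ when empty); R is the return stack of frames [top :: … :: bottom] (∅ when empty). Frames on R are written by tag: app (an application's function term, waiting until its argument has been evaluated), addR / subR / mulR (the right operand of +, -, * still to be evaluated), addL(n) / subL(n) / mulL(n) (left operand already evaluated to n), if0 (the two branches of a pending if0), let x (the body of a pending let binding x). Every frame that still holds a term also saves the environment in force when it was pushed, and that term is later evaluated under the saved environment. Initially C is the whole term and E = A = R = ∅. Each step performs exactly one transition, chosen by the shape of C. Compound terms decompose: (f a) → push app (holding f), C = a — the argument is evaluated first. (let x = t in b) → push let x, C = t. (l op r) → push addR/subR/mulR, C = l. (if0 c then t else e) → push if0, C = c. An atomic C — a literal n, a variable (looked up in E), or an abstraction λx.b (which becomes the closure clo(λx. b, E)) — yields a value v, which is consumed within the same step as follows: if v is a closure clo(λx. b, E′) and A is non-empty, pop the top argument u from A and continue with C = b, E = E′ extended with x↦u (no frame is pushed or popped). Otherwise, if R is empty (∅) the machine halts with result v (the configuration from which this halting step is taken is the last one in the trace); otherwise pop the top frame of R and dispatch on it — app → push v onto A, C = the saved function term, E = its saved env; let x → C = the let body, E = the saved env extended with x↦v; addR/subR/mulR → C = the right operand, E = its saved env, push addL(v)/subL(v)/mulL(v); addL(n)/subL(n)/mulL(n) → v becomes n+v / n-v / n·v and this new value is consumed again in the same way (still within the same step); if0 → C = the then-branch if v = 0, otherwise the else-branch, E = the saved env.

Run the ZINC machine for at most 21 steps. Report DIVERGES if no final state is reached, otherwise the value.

step 0: ⟨C=(let loop = 4 in ((λx. (x x)) (λx. (x x)))); E=∅; A=∅; R=∅⟩
step 1: ⟨C=4; E=∅; A=∅; R=[let loop]⟩
step 2: ⟨C=((λx. (x x)) (λx. (x x))); E={loop↦4}; A=∅; R=∅⟩
step 3: ⟨C=(λx. (x x)); E={loop↦4}; A=∅; R=[app]⟩
step 4: ⟨C=(λx. (x x)); E={loop↦4}; A=[clo(λx. (x x), {loop↦4})]; R=∅⟩
step 5: ⟨C=(x x); E={x↦clo(λx. (x x), {loop↦4}), loop↦4}; A=∅; R=∅⟩
step 6: ⟨C=x; E={x↦clo(λx. (x x), {loop↦4}), loop↦4}; A=∅; R=[app]⟩
step 7: ⟨C=x; E={x↦clo(λx. (x x), {loop↦4}), loop↦4}; A=[clo(λx. (x x), {loop↦4})]; R=∅⟩
… configuration repeats with period 3 (steps 5–7 recur indefinitely) …

Answer: DIVERGES (no final state within 21 steps)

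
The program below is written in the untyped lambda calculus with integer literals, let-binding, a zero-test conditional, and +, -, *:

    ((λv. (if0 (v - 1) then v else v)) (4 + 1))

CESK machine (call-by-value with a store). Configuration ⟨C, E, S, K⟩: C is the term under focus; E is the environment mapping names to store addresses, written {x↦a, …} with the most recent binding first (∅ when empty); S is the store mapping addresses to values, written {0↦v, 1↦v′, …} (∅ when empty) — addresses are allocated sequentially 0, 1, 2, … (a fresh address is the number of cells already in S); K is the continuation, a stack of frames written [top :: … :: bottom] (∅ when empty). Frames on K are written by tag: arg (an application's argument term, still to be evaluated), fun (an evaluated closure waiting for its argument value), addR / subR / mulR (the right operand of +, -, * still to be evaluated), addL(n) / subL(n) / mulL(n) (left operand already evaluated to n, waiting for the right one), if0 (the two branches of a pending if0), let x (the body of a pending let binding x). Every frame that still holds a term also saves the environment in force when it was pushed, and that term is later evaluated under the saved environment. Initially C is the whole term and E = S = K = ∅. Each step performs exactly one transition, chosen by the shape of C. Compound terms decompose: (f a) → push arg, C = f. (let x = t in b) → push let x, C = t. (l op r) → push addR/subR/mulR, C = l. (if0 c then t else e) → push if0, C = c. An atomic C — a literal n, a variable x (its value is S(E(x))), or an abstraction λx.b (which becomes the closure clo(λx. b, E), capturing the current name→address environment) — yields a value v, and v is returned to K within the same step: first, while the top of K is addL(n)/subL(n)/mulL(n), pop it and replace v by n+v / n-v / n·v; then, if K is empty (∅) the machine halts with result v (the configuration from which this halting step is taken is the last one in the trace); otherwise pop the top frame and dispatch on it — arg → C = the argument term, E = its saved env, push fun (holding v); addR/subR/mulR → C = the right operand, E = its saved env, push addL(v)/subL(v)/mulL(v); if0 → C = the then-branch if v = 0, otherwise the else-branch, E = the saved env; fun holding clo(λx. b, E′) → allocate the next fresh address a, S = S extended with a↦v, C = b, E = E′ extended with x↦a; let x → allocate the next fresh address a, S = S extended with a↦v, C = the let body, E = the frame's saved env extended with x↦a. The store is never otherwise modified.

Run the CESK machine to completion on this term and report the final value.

step 0: <C=((λv. (if0 (v - 1) then v else v)) (4 + 1)), E=∅, S=∅, K=∅>
step 1: <C=(λv. (if0 (v - 1) then v else v)), E=∅, S=∅, K=[arg]>
step 2: <C=(4 + 1), E=∅, S=∅, K=[fun]>
step 3: <C=4, E=∅, S=∅, K=[addR :: fun]>
step 4: <C=1, E=∅, S=∅, K=[addL(4) :: fun]>
step 5: <C=(if0 (v - 1) then v else v), E={v↦0}, S={0↦5}, K=∅>
step 6: <C=(v - 1), E={v↦0}, S={0↦5}, K=[if0]>
step 7: <C=v, E={v↦0}, S={0↦5}, K=[subR :: if0]>
step 8: <C=1, E={v↦0}, S={0↦5}, K=[subL(5) :: if0]>
step 9: <C=v, E={v↦0}, S={0↦5}, K=∅>
→ final value 5

Answer: 5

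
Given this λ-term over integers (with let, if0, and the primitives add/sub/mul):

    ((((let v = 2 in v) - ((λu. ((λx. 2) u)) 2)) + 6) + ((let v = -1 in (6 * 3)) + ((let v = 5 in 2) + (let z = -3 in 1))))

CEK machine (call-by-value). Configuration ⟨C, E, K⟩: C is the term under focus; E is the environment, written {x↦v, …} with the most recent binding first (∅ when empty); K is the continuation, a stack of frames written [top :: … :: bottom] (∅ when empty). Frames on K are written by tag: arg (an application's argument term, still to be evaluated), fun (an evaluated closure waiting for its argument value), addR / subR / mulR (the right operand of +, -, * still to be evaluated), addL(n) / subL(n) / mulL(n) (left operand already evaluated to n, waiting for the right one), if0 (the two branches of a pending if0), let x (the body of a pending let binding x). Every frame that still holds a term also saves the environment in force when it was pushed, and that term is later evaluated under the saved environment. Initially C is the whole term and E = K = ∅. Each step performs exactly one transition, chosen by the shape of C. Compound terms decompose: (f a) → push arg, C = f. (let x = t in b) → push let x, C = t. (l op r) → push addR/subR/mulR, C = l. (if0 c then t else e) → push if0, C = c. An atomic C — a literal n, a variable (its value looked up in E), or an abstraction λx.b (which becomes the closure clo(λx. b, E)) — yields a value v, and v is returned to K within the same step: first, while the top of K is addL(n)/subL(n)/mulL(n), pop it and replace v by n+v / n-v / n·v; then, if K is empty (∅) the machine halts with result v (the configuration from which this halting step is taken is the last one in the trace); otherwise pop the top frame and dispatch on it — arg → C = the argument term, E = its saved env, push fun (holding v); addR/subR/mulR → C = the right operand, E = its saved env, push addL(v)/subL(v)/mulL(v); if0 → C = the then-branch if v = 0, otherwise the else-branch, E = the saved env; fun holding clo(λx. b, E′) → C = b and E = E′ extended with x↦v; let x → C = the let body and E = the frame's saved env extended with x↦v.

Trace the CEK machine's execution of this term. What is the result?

0. <C=((((let v = 2 in v) - ((λu. ((λx. 2) u)) 2)) + 6) + ((let v = -1 in (6 * 3)) + ((let v = 5 in 2) + (let z = -3 in 1)))), E=∅, K=∅>
1. <C=(((let v = 2 in v) - ((λu. ((λx. 2) u)) 2)) + 6), E=∅, K=[addR]>
2. <C=((let v = 2 in v) - ((λu. ((λx. 2) u)) 2)), E=∅, K=[addR :: addR]>
3. <C=(let v = 2 in v), E=∅, K=[subR :: addR :: addR]>
4. <C=2, E=∅, K=[let v :: subR :: addR :: addR]>
5. <C=v, E={v↦2}, K=[subR :: addR :: addR]>
6. <C=((λu. ((λx. 2) u)) 2), E=∅, K=[subL(2) :: addR :: addR]>
7. <C=(λu. ((λx. 2) u)), E=∅, K=[arg :: subL(2) :: addR :: addR]>
8. <C=2, E=∅, K=[fun :: subL(2) :: addR :: addR]>
9. <C=((λx. 2) u), E={u↦2}, K=[subL(2) :: addR :: addR]>
10. <C=(λx. 2), E={u↦2}, K=[arg :: subL(2) :: addR :: addR]>
11. <C=u, E={u↦2}, K=[fun :: subL(2) :: addR :: addR]>
12. <C=2, E={x↦2, u↦2}, K=[subL(2) :: addR :: addR]>
13. <C=6, E=∅, K=[addL(0) :: addR]>
14. <C=((let v = -1 in (6 * 3)) + ((let v = 5 in 2) + (let z = -3 in 1))), E=∅, K=[addL(6)]>
15. <C=(let v = -1 in (6 * 3)), E=∅, K=[addR :: addL(6)]>
16. <C=-1, E=∅, K=[let v :: addR :: addL(6)]>
17. <C=(6 * 3), E={v↦-1}, K=[addR :: addL(6)]>
18. <C=6, E={v↦-1}, K=[mulR :: addR :: addL(6)]>
19. <C=3, E={v↦-1}, K=[mulL(6) :: addR :: addL(6)]>
20. <C=((let v = 5 in 2) + (let z = -3 in 1)), E=∅, K=[addL(18) :: addL(6)]>
21. <C=(let v = 5 in 2), E=∅, K=[addR :: addL(18) :: addL(6)]>
22. <C=5, E=∅, K=[let v :: addR :: addL(18) :: addL(6)]>
23. <C=2, E={v↦5}, K=[addR :: addL(18) :: addL(6)]>
24. <C=(let z = -3 in 1), E=∅, K=[addL(2) :: addL(18) :: addL(6)]>
25. <C=-3, E=∅, K=[let z :: addL(2) :: addL(18) :: addL(6)]>
26. <C=1, E={z↦-3}, K=[addL(2) :: addL(18) :: addL(6)]>
→ final value 27

Answer: 27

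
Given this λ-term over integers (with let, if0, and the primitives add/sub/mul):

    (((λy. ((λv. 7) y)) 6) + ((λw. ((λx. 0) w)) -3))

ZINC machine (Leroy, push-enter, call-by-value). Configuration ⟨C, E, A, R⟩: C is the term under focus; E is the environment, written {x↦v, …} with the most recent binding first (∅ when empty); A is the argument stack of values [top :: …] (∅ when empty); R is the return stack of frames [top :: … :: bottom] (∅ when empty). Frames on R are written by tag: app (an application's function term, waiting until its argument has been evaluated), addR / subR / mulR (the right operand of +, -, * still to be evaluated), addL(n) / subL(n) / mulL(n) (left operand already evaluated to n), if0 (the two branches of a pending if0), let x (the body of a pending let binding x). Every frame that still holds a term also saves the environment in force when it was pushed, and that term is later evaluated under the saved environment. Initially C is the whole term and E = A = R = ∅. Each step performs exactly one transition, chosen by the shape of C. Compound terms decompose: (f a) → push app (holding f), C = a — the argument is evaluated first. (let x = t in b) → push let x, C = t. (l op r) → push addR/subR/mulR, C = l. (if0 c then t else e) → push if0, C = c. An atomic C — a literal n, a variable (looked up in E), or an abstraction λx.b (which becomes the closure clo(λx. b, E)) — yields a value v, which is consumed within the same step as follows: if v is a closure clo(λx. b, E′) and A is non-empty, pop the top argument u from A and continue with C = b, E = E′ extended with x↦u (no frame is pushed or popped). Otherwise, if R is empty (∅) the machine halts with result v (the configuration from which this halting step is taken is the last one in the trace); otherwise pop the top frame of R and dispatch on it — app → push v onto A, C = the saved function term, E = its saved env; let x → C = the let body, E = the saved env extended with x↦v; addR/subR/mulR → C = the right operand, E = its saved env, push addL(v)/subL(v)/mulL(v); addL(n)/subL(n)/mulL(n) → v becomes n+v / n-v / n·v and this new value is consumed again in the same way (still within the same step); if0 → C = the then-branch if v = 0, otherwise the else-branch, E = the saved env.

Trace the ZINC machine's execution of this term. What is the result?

step 0: ⟨C=(((λy. ((λv. 7) y)) 6) + ((λw. ((λx. 0) w)) -3)); E=∅; A=∅; R=∅⟩
step 1: ⟨C=((λy. ((λv. 7) y)) 6); E=∅; A=∅; R=[addR]⟩
step 2: ⟨C=6; E=∅; A=∅; R=[app :: addR]⟩
step 3: ⟨C=(λy. ((λv. 7) y)); E=∅; A=[6]; R=[addR]⟩
step 4: ⟨C=((λv. 7) y); E={y↦6}; A=∅; R=[addR]⟩
step 5: ⟨C=y; E={y↦6}; A=∅; R=[app :: addR]⟩
step 6: ⟨C=(λv. 7); E={y↦6}; A=[6]; R=[addR]⟩
step 7: ⟨C=7; E={v↦6, y↦6}; A=∅; R=[addR]⟩
step 8: ⟨C=((λw. ((λx. 0) w)) -3); E=∅; A=∅; R=[addL(7)]⟩
step 9: ⟨C=-3; E=∅; A=∅; R=[app :: addL(7)]⟩
step 10: ⟨C=(λw. ((λx. 0) w)); E=∅; A=[-3]; R=[addL(7)]⟩
step 11: ⟨C=((λx. 0) w); E={w↦-3}; A=∅; R=[addL(7)]⟩
step 12: ⟨C=w; E={w↦-3}; A=∅; R=[app :: addL(7)]⟩
step 13: ⟨C=(λx. 0); E={w↦-3}; A=[-3]; R=[addL(7)]⟩
step 14: ⟨C=0; E={x↦-3, w↦-3}; A=∅; R=[addL(7)]⟩
→ final value 7

Answer: 7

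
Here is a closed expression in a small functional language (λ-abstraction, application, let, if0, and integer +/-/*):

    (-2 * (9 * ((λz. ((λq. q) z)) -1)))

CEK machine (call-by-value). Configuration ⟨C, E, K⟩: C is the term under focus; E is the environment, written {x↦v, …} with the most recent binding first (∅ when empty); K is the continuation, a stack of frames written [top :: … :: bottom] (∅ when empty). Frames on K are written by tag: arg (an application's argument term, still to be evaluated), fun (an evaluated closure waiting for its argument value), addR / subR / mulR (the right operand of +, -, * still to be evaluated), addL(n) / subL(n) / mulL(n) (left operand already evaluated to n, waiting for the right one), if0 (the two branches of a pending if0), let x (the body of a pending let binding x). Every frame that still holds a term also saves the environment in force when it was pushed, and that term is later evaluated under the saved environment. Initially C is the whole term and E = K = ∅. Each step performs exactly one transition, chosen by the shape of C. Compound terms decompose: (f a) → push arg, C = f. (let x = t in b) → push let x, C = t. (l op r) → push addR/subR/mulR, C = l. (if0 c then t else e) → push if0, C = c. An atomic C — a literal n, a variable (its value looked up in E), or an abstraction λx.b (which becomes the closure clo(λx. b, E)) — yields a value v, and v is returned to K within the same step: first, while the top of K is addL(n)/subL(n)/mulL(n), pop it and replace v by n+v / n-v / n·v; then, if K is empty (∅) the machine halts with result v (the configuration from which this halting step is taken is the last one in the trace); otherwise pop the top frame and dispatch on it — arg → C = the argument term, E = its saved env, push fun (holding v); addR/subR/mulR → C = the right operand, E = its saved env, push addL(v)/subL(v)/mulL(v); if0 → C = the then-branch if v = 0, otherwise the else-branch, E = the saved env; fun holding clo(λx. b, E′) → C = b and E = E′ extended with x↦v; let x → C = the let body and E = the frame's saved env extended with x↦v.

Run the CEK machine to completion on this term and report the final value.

t=0: <C=(-2 * (9 * ((λz. ((λq. q) z)) -1))), E=∅, K=∅>
t=1: <C=-2, E=∅, K=[mulR]>
t=2: <C=(9 * ((λz. ((λq. q) z)) -1)), E=∅, K=[mulL(-2)]>
t=3: <C=9, E=∅, K=[mulR :: mulL(-2)]>
t=4: <C=((λz. ((λq. q) z)) -1), E=∅, K=[mulL(9) :: mulL(-2)]>
t=5: <C=(λz. ((λq. q) z)), E=∅, K=[arg :: mulL(9) :: mulL(-2)]>
t=6: <C=-1, E=∅, K=[fun :: mulL(9) :: mulL(-2)]>
t=7: <C=((λq. q) z), E={z↦-1}, K=[mulL(9) :: mulL(-2)]>
t=8: <C=(λq. q), E={z↦-1}, K=[arg :: mulL(9) :: mulL(-2)]>
t=9: <C=z, E={z↦-1}, K=[fun :: mulL(9) :: mulL(-2)]>
t=10: <C=q, E={q↦-1, z↦-1}, K=[mulL(9) :: mulL(-2)]>
→ final value 18

Answer: 18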